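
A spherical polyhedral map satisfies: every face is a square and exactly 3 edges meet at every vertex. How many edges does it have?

12

Each face has 4 edges and each edge borders two faces, so 2E = 4F.
Each vertex has degree 3, so 3V = 2E and hence V = 4F/3.
Euler: V − E + F = 2 ⇒ (4F/3) − (4F/2) + F = 2.
Multiply by 6: (8 − 12 + 6)F = 12, i.e. 2F = 12.
So F = 6, E = 4·6/2 = 12, V = 4·6/3 = 8.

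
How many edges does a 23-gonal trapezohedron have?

92

The n-trapezohedron (dual of the n-antiprism) has V = 2·23 + 2 = 48, E = 4·23 = 92, F = 2·23 = 46.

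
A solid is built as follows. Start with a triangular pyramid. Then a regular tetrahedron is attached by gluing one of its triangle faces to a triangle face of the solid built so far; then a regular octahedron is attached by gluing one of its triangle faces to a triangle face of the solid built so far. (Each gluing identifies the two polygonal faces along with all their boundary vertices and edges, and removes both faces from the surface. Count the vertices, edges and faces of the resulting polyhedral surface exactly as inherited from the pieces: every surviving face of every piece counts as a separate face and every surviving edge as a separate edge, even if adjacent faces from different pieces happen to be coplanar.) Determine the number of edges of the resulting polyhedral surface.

18

A triangular pyramid: V=4, E=6, F=4.
Attach a regular tetrahedron (V=4, E=6, F=4) along a 3-gon: merge 3 vertices and 3 edges, delete both glued faces → V=5, E=9, F=6.
Attach a regular octahedron (V=6, E=12, F=8) along a 3-gon: merge 3 vertices and 3 edges, delete both glued faces → V=8, E=18, F=12.
Check: V − E + F = 8 − 18 + 12 = 2.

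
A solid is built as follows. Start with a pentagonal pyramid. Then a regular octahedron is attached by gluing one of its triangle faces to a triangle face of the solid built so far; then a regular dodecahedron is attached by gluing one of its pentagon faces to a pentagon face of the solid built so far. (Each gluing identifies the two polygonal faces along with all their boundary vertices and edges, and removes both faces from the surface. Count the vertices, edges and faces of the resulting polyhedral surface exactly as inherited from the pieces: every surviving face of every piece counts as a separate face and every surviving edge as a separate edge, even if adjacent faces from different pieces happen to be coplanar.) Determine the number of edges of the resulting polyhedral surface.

44

A pentagonal pyramid: V=6, E=10, F=6.
Attach a regular octahedron (V=6, E=12, F=8) along a 3-gon: merge 3 vertices and 3 edges, delete both glued faces → V=9, E=19, F=12.
Attach a regular dodecahedron (V=20, E=30, F=12) along a 5-gon: merge 5 vertices and 5 edges, delete both glued faces → V=24, E=44, F=22.
Check: V − E + F = 24 − 44 + 22 = 2.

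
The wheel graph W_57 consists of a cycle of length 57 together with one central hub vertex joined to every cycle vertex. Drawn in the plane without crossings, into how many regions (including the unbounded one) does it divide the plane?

W_57 has V = 57 + 1 = 58 vertices and E = 2·57 = 114 edges.
By Euler's formula F = 2 − V + E = 2 − 58 + 114 = 58.

58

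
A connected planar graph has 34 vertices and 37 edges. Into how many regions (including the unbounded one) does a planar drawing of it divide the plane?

Euler's formula for a connected plane graph: V − E + F = 2, so F = 2 − 34 + 37 = 5.

5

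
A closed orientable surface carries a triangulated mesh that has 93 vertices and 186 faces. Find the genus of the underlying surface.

Every face is a triangle, so 2E = 3·186 = 558, giving E = 279.
χ = V − E + F = 93 − 279 + 186 = 0.
For a closed orientable surface χ = 2 − 2g, so g = (2 − (0))/2 = 1.

1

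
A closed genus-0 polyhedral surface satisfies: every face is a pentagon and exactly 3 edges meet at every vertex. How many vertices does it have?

20

Each face has 5 edges and each edge borders two faces, so 2E = 5F.
Each vertex has degree 3, so 3V = 2E and hence V = 5F/3.
Euler: V − E + F = 2 ⇒ (5F/3) − (5F/2) + F = 2.
Multiply by 6: (10 − 15 + 6)F = 12, i.e. 1F = 12.
So F = 12, E = 5·12/2 = 30, V = 5·12/3 = 20.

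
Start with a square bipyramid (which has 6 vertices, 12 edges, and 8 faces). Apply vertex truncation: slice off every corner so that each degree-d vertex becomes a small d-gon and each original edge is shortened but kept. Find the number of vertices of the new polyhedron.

Truncation replaces each original edge-end by a new vertex, so V′ = 2E = 24.
Each original edge survives, and each old vertex of degree d contributes d new edges; summing degrees gives Σd = 2E, so E′ = E + 2E = 3E = 36.
Each original face survives and each original vertex becomes one new face: F′ = F + V = 14.

24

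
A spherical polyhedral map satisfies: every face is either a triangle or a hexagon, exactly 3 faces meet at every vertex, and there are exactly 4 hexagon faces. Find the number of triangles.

4

Let x be the number of triangles; then F = 4 + x.
Edge–face incidences: 2E = 6·4 + 3·x = 24 + 3x.
Every vertex has degree 3, so 3V = 2E.
Euler: V − E + F = 2 ⇒ (2E)/3 − E + (4 + x) = 2.
Multiply by 6: 2·(2E) − 3·(2E) + 6·(4 + x) = 12, i.e. 24 + 6x − (24 + 3x) = 12.
Collecting terms: 3x = 12, so x = 4.
Then 2E = 24 + 3·4 = 36, so E = 18, V = 2E/3 = 12, F = 4 + 4 = 8.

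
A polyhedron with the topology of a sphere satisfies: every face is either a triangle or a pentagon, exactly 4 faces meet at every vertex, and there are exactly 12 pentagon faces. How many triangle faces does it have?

20

Let x be the number of triangles; then F = 12 + x.
Edge–face incidences: 2E = 5·12 + 3·x = 60 + 3x.
Every vertex has degree 4, so 4V = 2E.
Euler: V − E + F = 2 ⇒ (2E)/4 − E + (12 + x) = 2.
Multiply by 8: 2·(2E) − 4·(2E) + 8·(12 + x) = 16, i.e. 96 + 8x − 2·(60 + 3x) = 16.
Collecting terms: 2x − 24 = 16, so 2x = 40, so x = 20.
Then 2E = 60 + 3·20 = 120, so E = 60, V = 2E/4 = 30, F = 12 + 20 = 32.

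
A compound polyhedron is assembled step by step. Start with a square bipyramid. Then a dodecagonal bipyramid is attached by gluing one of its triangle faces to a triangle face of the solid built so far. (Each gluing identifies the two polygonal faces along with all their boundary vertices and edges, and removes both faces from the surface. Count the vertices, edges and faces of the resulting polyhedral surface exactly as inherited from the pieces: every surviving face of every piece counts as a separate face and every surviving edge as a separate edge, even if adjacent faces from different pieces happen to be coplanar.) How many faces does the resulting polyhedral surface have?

A square bipyramid: V=6, E=12, F=8.
Attach a dodecagonal bipyramid (V=14, E=36, F=24) along a 3-gon: merge 3 vertices and 3 edges, delete both glued faces → V=17, E=45, F=30.
Check: V − E + F = 17 − 45 + 30 = 2.

30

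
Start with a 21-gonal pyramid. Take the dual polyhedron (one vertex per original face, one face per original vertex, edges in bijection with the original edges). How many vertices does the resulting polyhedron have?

22

The base solid has V = 22, E = 42, F = 22.
The dual swaps V and F and preserves E: V′ = F = 22, E′ = E = 42, F′ = V = 22.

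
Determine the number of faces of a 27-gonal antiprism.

An antiprism on an n-gon has two n-gon caps and 2n triangles: V = 2·27 = 54, E = 4·27 = 108, F = 2·27 + 2 = 56.
Check: V − E + F = 54 − 108 + 56 = 2.

56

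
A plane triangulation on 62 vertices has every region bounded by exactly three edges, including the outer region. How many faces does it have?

In a plane triangulation 3F = 2E and V − E + F = 2, so F = 2V − 4 = 2·62 − 4 = 120.

120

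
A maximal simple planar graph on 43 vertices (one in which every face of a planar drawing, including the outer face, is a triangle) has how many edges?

In a plane triangulation 3F = 2E and V − E + F = 2, so E = 3V − 6 = 3·43 − 6 = 123.

123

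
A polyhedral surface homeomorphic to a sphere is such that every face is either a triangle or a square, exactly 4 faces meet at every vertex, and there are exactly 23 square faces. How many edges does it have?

Let x be the number of triangles; then F = 23 + x.
Edge–face incidences: 2E = 4·23 + 3·x = 92 + 3x.
Every vertex has degree 4, so 4V = 2E.
Euler: V − E + F = 2 ⇒ (2E)/4 − E + (23 + x) = 2.
Multiply by 8: 2·(2E) − 4·(2E) + 8·(23 + x) = 16, i.e. 184 + 8x − 2·(92 + 3x) = 16.
Collecting terms: 2x = 16, so x = 8.
Then 2E = 92 + 3·8 = 116, so E = 58, V = 2E/4 = 29, F = 23 + 8 = 31.

58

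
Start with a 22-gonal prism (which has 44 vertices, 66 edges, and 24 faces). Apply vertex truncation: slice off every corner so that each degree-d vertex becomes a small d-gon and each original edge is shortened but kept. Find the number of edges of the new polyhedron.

Truncation replaces each original edge-end by a new vertex, so V′ = 2E = 132.
Each original edge survives, and each old vertex of degree d contributes d new edges; summing degrees gives Σd = 2E, so E′ = E + 2E = 3E = 198.
Each original face survives and each original vertex becomes one new face: F′ = F + V = 68.

198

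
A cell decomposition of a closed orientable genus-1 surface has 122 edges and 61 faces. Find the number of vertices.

For a closed orientable surface of genus 1, χ = 2 − 2·1 = 0.
V = 0 + E − F = 0 + 122 − 61 = 61.

61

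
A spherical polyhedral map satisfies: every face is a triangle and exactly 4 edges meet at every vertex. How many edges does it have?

12

Each face has 3 edges and each edge borders two faces, so 2E = 3F.
Each vertex has degree 4, so 4V = 2E and hence V = 3F/4.
Euler: V − E + F = 2 ⇒ (3F/4) − (3F/2) + F = 2.
Multiply by 8: (6 − 12 + 8)F = 16, i.e. 2F = 16.
So F = 8, E = 3·8/2 = 12, V = 3·8/4 = 6.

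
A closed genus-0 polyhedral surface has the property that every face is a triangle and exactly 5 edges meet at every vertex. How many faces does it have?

Each face has 3 edges and each edge borders two faces, so 2E = 3F.
Each vertex has degree 5, so 5V = 2E and hence V = 3F/5.
Euler: V − E + F = 2 ⇒ (3F/5) − (3F/2) + F = 2.
Multiply by 10: (6 − 15 + 10)F = 20, i.e. 1F = 20.
So F = 20, E = 3·20/2 = 30, V = 3·20/5 = 12.

20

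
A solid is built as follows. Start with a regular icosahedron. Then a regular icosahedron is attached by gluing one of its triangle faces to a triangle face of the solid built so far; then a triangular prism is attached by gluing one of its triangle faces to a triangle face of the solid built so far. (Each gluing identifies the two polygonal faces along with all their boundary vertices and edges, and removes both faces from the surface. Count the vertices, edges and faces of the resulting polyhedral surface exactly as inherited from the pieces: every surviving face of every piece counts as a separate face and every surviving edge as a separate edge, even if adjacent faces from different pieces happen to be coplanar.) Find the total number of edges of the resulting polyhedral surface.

A regular icosahedron: V=12, E=30, F=20.
Attach a regular icosahedron (V=12, E=30, F=20) along a 3-gon: merge 3 vertices and 3 edges, delete both glued faces → V=21, E=57, F=38.
Attach a triangular prism (V=6, E=9, F=5) along a 3-gon: merge 3 vertices and 3 edges, delete both glued faces → V=24, E=63, F=41.
Check: V − E + F = 24 − 63 + 41 = 2.

63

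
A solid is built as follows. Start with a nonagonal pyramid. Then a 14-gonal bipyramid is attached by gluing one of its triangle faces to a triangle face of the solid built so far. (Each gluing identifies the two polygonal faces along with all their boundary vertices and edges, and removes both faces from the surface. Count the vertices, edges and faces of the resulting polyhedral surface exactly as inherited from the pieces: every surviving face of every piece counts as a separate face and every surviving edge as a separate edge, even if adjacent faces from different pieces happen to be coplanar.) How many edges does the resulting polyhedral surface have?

A nonagonal pyramid: V=10, E=18, F=10.
Attach a 14-gonal bipyramid (V=16, E=42, F=28) along a 3-gon: merge 3 vertices and 3 edges, delete both glued faces → V=23, E=57, F=36.
Check: V − E + F = 23 − 57 + 36 = 2.

57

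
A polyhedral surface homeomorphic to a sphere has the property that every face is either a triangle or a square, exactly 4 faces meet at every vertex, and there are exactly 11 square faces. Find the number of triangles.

Let x be the number of triangles; then F = 11 + x.
Edge–face incidences: 2E = 4·11 + 3·x = 44 + 3x.
Every vertex has degree 4, so 4V = 2E.
Euler: V − E + F = 2 ⇒ (2E)/4 − E + (11 + x) = 2.
Multiply by 8: 2·(2E) − 4·(2E) + 8·(11 + x) = 16, i.e. 88 + 8x − 2·(44 + 3x) = 16.
Collecting terms: 2x = 16, so x = 8.
Then 2E = 44 + 3·8 = 68, so E = 34, V = 2E/4 = 17, F = 11 + 8 = 19.

8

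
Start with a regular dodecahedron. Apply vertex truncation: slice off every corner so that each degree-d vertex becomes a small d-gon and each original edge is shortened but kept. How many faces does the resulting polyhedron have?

The base solid has V = 20, E = 30, F = 12.
Truncation replaces each original edge-end by a new vertex, so V′ = 2E = 60.
Each original edge survives, and each old vertex of degree d contributes d new edges; summing degrees gives Σd = 2E, so E′ = E + 2E = 3E = 90.
Each original face survives and each original vertex becomes one new face: F′ = F + V = 32.

32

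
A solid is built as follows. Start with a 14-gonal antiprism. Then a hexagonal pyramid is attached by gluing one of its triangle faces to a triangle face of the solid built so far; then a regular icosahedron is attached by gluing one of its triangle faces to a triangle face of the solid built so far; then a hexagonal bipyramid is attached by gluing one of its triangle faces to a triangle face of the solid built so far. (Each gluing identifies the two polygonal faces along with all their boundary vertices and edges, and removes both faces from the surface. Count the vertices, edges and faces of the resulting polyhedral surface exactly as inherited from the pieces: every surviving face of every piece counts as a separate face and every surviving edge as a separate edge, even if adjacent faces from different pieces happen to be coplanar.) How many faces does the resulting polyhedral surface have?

A 14-gonal antiprism: V=28, E=56, F=30.
Attach a hexagonal pyramid (V=7, E=12, F=7) along a 3-gon: merge 3 vertices and 3 edges, delete both glued faces → V=32, E=65, F=35.
Attach a regular icosahedron (V=12, E=30, F=20) along a 3-gon: merge 3 vertices and 3 edges, delete both glued faces → V=41, E=92, F=53.
Attach a hexagonal bipyramid (V=8, E=18, F=12) along a 3-gon: merge 3 vertices and 3 edges, delete both glued faces → V=46, E=107, F=63.
Check: V − E + F = 46 − 107 + 63 = 2.

63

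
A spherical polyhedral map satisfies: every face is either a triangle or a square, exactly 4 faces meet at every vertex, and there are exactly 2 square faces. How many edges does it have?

Let x be the number of triangles; then F = 2 + x.
Edge–face incidences: 2E = 4·2 + 3·x = 8 + 3x.
Every vertex has degree 4, so 4V = 2E.
Euler: V − E + F = 2 ⇒ (2E)/4 − E + (2 + x) = 2.
Multiply by 8: 2·(2E) − 4·(2E) + 8·(2 + x) = 16, i.e. 16 + 8x − 2·(8 + 3x) = 16.
Collecting terms: 2x = 16, so x = 8.
Then 2E = 8 + 3·8 = 32, so E = 16, V = 2E/4 = 8, F = 2 + 8 = 10.

16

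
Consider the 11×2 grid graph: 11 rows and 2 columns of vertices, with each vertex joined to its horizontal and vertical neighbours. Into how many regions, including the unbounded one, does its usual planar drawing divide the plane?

11

The grid has V = 11·2 = 22 vertices and E = 11·1 + 2·10 = 31 edges.
F = 2 − V + E = 2 − 22 + 31 = 11.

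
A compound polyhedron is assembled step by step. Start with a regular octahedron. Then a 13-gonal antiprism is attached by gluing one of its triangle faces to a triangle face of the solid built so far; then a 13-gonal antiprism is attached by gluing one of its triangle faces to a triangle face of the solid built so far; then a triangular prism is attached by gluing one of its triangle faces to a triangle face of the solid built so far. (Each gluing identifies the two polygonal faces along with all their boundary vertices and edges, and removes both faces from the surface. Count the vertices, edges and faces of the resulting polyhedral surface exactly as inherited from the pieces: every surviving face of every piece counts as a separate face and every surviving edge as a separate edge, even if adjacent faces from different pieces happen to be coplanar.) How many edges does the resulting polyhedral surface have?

116

A regular octahedron: V=6, E=12, F=8.
Attach a 13-gonal antiprism (V=26, E=52, F=28) along a 3-gon: merge 3 vertices and 3 edges, delete both glued faces → V=29, E=61, F=34.
Attach a 13-gonal antiprism (V=26, E=52, F=28) along a 3-gon: merge 3 vertices and 3 edges, delete both glued faces → V=52, E=110, F=60.
Attach a triangular prism (V=6, E=9, F=5) along a 3-gon: merge 3 vertices and 3 edges, delete both glued faces → V=55, E=116, F=63.
Check: V − E + F = 55 − 116 + 63 = 2.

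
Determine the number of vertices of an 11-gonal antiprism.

22

An antiprism on an n-gon has two n-gon caps and 2n triangles: V = 2·11 = 22, E = 4·11 = 44, F = 2·11 + 2 = 24.
Check: V − E + F = 22 − 44 + 24 = 2.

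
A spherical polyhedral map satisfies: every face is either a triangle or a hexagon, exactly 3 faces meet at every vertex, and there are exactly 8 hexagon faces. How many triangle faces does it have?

Let x be the number of triangles; then F = 8 + x.
Edge–face incidences: 2E = 6·8 + 3·x = 48 + 3x.
Every vertex has degree 3, so 3V = 2E.
Euler: V − E + F = 2 ⇒ (2E)/3 − E + (8 + x) = 2.
Multiply by 6: 2·(2E) − 3·(2E) + 6·(8 + x) = 12, i.e. 48 + 6x − (48 + 3x) = 12.
Collecting terms: 3x = 12, so x = 4.
Then 2E = 48 + 3·4 = 60, so E = 30, V = 2E/3 = 20, F = 8 + 4 = 12.

4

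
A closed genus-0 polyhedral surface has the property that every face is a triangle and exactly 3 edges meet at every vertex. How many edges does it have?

Each face has 3 edges and each edge borders two faces, so 2E = 3F.
Each vertex has degree 3, so 3V = 2E and hence V = 3F/3.
Euler: V − E + F = 2 ⇒ (3F/3) − (3F/2) + F = 2.
Multiply by 6: (6 − 9 + 6)F = 12, i.e. 3F = 12.
So F = 4, E = 3·4/2 = 6, V = 3·4/3 = 4.

6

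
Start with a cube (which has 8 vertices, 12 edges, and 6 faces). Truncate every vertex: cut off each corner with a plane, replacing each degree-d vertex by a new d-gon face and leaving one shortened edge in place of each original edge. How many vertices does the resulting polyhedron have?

24

Truncation replaces each original edge-end by a new vertex, so V′ = 2E = 24.
Each original edge survives, and each old vertex of degree d contributes d new edges; summing degrees gives Σd = 2E, so E′ = E + 2E = 3E = 36.
Each original face survives and each original vertex becomes one new face: F′ = F + V = 14.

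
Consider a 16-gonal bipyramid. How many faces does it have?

32

A bipyramid over an n-gon has 2n triangular faces and n + 2 vertices: V = 16 + 2 = 18, E = 3·16 = 48, F = 2·16 = 32.
Check: V − E + F = 18 − 48 + 32 = 2.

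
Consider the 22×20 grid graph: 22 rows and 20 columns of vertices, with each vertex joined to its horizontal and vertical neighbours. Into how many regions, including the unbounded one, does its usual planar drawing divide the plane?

The grid has V = 22·20 = 440 vertices and E = 22·19 + 20·21 = 838 edges.
F = 2 − V + E = 2 − 440 + 838 = 400.

400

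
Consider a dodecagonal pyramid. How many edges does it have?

24

A pyramid on an n-gon base has one n-gon and n triangles: V = 12 + 1 = 13, E = 2·12 = 24, F = 12 + 1 = 13.
Check: V − E + F = 13 − 24 + 13 = 2.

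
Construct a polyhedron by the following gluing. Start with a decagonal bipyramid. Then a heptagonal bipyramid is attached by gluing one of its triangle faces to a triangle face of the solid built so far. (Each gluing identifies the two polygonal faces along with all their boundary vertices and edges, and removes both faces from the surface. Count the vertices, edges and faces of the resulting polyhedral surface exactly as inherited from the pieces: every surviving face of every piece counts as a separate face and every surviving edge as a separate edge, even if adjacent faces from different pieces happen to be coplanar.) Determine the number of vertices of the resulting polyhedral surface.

A decagonal bipyramid: V=12, E=30, F=20.
Attach a heptagonal bipyramid (V=9, E=21, F=14) along a 3-gon: merge 3 vertices and 3 edges, delete both glued faces → V=18, E=48, F=32.
Check: V − E + F = 18 − 48 + 32 = 2.

18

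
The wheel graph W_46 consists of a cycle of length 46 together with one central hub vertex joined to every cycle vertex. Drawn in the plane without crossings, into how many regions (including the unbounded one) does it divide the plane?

47

W_46 has V = 46 + 1 = 47 vertices and E = 2·46 = 92 edges.
By Euler's formula F = 2 − V + E = 2 − 47 + 92 = 47.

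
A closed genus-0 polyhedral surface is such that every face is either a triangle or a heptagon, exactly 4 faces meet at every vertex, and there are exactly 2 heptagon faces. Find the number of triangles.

14

Let x be the number of triangles; then F = 2 + x.
Edge–face incidences: 2E = 7·2 + 3·x = 14 + 3x.
Every vertex has degree 4, so 4V = 2E.
Euler: V − E + F = 2 ⇒ (2E)/4 − E + (2 + x) = 2.
Multiply by 8: 2·(2E) − 4·(2E) + 8·(2 + x) = 16, i.e. 16 + 8x − 2·(14 + 3x) = 16.
Collecting terms: 2x − 12 = 16, so 2x = 28, so x = 14.
Then 2E = 14 + 3·14 = 56, so E = 28, V = 2E/4 = 14, F = 2 + 14 = 16.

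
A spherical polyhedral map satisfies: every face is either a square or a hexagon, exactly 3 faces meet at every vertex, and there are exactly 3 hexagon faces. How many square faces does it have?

Let x be the number of squares; then F = 3 + x.
Edge–face incidences: 2E = 6·3 + 4·x = 18 + 4x.
Every vertex has degree 3, so 3V = 2E.
Euler: V − E + F = 2 ⇒ (2E)/3 − E + (3 + x) = 2.
Multiply by 6: 2·(2E) − 3·(2E) + 6·(3 + x) = 12, i.e. 18 + 6x − (18 + 4x) = 12.
Collecting terms: 2x = 12, so x = 6.
Then 2E = 18 + 4·6 = 42, so E = 21, V = 2E/3 = 14, F = 3 + 6 = 9.

6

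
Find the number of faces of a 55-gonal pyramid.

56

A pyramid on an n-gon base has one n-gon and n triangles: V = 55 + 1 = 56, E = 2·55 = 110, F = 55 + 1 = 56.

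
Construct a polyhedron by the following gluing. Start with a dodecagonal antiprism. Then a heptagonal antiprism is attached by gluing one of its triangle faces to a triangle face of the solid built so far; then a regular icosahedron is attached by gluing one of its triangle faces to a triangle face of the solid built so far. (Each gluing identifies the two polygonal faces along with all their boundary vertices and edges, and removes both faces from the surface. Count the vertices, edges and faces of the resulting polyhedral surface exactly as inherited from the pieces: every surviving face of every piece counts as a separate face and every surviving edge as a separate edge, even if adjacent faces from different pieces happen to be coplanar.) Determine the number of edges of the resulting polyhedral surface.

100

A dodecagonal antiprism: V=24, E=48, F=26.
Attach a heptagonal antiprism (V=14, E=28, F=16) along a 3-gon: merge 3 vertices and 3 edges, delete both glued faces → V=35, E=73, F=40.
Attach a regular icosahedron (V=12, E=30, F=20) along a 3-gon: merge 3 vertices and 3 edges, delete both glued faces → V=44, E=100, F=58.
Check: V − E + F = 44 − 100 + 58 = 2.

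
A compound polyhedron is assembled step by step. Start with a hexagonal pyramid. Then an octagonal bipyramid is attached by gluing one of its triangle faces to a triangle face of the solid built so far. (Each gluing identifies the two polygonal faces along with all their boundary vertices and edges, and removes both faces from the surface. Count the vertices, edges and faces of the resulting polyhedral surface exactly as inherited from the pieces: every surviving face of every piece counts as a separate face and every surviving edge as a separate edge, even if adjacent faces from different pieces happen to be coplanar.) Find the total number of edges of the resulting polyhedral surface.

A hexagonal pyramid: V=7, E=12, F=7.
Attach an octagonal bipyramid (V=10, E=24, F=16) along a 3-gon: merge 3 vertices and 3 edges, delete both glued faces → V=14, E=33, F=21.
Check: V − E + F = 14 − 33 + 21 = 2.

33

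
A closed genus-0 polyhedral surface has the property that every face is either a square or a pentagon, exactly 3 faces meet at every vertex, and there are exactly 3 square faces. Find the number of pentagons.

Let x be the number of pentagons; then F = 3 + x.
Edge–face incidences: 2E = 4·3 + 5·x = 12 + 5x.
Every vertex has degree 3, so 3V = 2E.
Euler: V − E + F = 2 ⇒ (2E)/3 − E + (3 + x) = 2.
Multiply by 6: 2·(2E) − 3·(2E) + 6·(3 + x) = 12, i.e. 18 + 6x − (12 + 5x) = 12.
Collecting terms: x + 6 = 12, so x = 6.
Then 2E = 12 + 5·6 = 42, so E = 21, V = 2E/3 = 14, F = 3 + 6 = 9.

6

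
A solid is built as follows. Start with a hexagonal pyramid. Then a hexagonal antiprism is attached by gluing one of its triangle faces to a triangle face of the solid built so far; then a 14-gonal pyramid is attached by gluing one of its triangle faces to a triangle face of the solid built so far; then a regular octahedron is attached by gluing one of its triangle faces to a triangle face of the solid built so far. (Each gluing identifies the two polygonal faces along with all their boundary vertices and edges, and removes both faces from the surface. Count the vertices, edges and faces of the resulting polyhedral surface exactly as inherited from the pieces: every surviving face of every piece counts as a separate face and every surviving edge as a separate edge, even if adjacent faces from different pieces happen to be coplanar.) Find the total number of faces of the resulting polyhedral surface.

A hexagonal pyramid: V=7, E=12, F=7.
Attach a hexagonal antiprism (V=12, E=24, F=14) along a 3-gon: merge 3 vertices and 3 edges, delete both glued faces → V=16, E=33, F=19.
Attach a 14-gonal pyramid (V=15, E=28, F=15) along a 3-gon: merge 3 vertices and 3 edges, delete both glued faces → V=28, E=58, F=32.
Attach a regular octahedron (V=6, E=12, F=8) along a 3-gon: merge 3 vertices and 3 edges, delete both glued faces → V=31, E=67, F=38.
Check: V − E + F = 31 − 67 + 38 = 2.

38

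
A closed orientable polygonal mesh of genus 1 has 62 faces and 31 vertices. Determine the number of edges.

For a closed orientable surface of genus 1, χ = 2 − 2·1 = 0.
E = V + F − (0) = 31 + 62 − (0) = 93.

93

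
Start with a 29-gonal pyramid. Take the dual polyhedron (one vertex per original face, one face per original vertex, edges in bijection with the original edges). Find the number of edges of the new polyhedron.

The base solid has V = 30, E = 58, F = 30.
The dual swaps V and F and preserves E: V′ = F = 30, E′ = E = 58, F′ = V = 30.

58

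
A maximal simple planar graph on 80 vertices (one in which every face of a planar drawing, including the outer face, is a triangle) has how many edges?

In a plane triangulation 3F = 2E and V − E + F = 2, so E = 3V − 6 = 3·80 − 6 = 234.

234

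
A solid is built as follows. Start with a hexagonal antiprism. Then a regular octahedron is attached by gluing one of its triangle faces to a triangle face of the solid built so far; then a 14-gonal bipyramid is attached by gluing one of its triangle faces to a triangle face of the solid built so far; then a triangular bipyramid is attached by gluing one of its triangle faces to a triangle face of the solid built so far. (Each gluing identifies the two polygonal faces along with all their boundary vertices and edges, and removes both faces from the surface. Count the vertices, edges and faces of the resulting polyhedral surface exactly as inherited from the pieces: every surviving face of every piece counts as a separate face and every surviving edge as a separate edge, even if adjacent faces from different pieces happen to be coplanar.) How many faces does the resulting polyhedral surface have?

50

A hexagonal antiprism: V=12, E=24, F=14.
Attach a regular octahedron (V=6, E=12, F=8) along a 3-gon: merge 3 vertices and 3 edges, delete both glued faces → V=15, E=33, F=20.
Attach a 14-gonal bipyramid (V=16, E=42, F=28) along a 3-gon: merge 3 vertices and 3 edges, delete both glued faces → V=28, E=72, F=46.
Attach a triangular bipyramid (V=5, E=9, F=6) along a 3-gon: merge 3 vertices and 3 edges, delete both glued faces → V=30, E=78, F=50.
Check: V − E + F = 30 − 78 + 50 = 2.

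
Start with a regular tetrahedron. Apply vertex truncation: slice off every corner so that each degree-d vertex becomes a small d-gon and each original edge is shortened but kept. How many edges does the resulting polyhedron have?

The base solid has V = 4, E = 6, F = 4.
Truncation replaces each original edge-end by a new vertex, so V′ = 2E = 12.
Each original edge survives, and each old vertex of degree d contributes d new edges; summing degrees gives Σd = 2E, so E′ = E + 2E = 3E = 18.
Each original face survives and each original vertex becomes one new face: F′ = F + V = 8.

18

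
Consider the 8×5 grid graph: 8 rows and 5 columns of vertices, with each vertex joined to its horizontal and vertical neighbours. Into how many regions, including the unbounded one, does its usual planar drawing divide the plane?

The grid has V = 8·5 = 40 vertices and E = 8·4 + 5·7 = 67 edges.
F = 2 − V + E = 2 − 40 + 67 = 29.

29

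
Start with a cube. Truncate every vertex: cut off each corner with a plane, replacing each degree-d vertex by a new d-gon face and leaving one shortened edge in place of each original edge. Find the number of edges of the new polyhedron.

The base solid has V = 8, E = 12, F = 6.
Truncation replaces each original edge-end by a new vertex, so V′ = 2E = 24.
Each original edge survives, and each old vertex of degree d contributes d new edges; summing degrees gives Σd = 2E, so E′ = E + 2E = 3E = 36.
Each original face survives and each original vertex becomes one new face: F′ = F + V = 14.

36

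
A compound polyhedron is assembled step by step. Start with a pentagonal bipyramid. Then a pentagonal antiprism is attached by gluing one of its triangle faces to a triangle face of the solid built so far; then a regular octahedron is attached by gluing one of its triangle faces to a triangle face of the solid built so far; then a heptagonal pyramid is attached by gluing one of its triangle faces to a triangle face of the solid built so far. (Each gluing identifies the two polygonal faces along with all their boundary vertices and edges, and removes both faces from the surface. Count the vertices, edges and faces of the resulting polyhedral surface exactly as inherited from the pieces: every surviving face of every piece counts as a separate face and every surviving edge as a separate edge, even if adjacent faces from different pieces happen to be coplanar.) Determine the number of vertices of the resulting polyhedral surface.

A pentagonal bipyramid: V=7, E=15, F=10.
Attach a pentagonal antiprism (V=10, E=20, F=12) along a 3-gon: merge 3 vertices and 3 edges, delete both glued faces → V=14, E=32, F=20.
Attach a regular octahedron (V=6, E=12, F=8) along a 3-gon: merge 3 vertices and 3 edges, delete both glued faces → V=17, E=41, F=26.
Attach a heptagonal pyramid (V=8, E=14, F=8) along a 3-gon: merge 3 vertices and 3 edges, delete both glued faces → V=22, E=52, F=32.
Check: V − E + F = 22 − 52 + 32 = 2.

22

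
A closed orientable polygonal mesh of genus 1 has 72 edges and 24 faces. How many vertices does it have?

48

For a closed orientable surface of genus 1, χ = 2 − 2·1 = 0.
V = 0 + E − F = 0 + 72 − 24 = 48.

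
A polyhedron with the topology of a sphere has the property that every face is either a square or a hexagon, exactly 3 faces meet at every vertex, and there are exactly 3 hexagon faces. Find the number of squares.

Let x be the number of squares; then F = 3 + x.
Edge–face incidences: 2E = 6·3 + 4·x = 18 + 4x.
Every vertex has degree 3, so 3V = 2E.
Euler: V − E + F = 2 ⇒ (2E)/3 − E + (3 + x) = 2.
Multiply by 6: 2·(2E) − 3·(2E) + 6·(3 + x) = 12, i.e. 18 + 6x − (18 + 4x) = 12.
Collecting terms: 2x = 12, so x = 6.
Then 2E = 18 + 4·6 = 42, so E = 21, V = 2E/3 = 14, F = 3 + 6 = 9.

6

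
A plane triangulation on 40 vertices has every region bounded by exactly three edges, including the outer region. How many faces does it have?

76

In a plane triangulation 3F = 2E and V − E + F = 2, so F = 2V − 4 = 2·40 − 4 = 76.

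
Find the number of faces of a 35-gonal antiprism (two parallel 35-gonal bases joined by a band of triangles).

72

An antiprism on an n-gon has two n-gon caps and 2n triangles: V = 2·35 = 70, E = 4·35 = 140, F = 2·35 + 2 = 72.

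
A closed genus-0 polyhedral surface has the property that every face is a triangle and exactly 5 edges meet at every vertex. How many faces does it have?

Each face has 3 edges and each edge borders two faces, so 2E = 3F.
Each vertex has degree 5, so 5V = 2E and hence V = 3F/5.
Euler: V − E + F = 2 ⇒ (3F/5) − (3F/2) + F = 2.
Multiply by 10: (6 − 15 + 10)F = 20, i.e. 1F = 20.
So F = 20, E = 3·20/2 = 30, V = 3·20/5 = 12.

20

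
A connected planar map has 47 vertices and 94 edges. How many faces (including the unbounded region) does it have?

Euler's formula for a connected plane graph: V − E + F = 2, so F = 2 − 47 + 94 = 49.

49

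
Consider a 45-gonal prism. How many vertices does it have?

A prism on an n-gon has two n-gon bases and n rectangular sides: V = 2·45 = 90, E = 3·45 = 135, F = 45 + 2 = 47.

90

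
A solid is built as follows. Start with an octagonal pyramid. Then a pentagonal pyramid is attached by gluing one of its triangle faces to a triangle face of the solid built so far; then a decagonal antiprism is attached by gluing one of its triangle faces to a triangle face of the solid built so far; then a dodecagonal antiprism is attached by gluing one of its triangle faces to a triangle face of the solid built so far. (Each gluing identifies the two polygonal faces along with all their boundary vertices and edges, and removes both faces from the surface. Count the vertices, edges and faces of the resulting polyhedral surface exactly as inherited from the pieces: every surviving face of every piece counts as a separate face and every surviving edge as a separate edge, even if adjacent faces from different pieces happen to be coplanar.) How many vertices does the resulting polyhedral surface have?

50

An octagonal pyramid: V=9, E=16, F=9.
Attach a pentagonal pyramid (V=6, E=10, F=6) along a 3-gon: merge 3 vertices and 3 edges, delete both glued faces → V=12, E=23, F=13.
Attach a decagonal antiprism (V=20, E=40, F=22) along a 3-gon: merge 3 vertices and 3 edges, delete both glued faces → V=29, E=60, F=33.
Attach a dodecagonal antiprism (V=24, E=48, F=26) along a 3-gon: merge 3 vertices and 3 edges, delete both glued faces → V=50, E=105, F=57.
Check: V − E + F = 50 − 105 + 57 = 2.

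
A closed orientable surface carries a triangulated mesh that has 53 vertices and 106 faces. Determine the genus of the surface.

Every face is a triangle, so 2E = 3·106 = 318, giving E = 159.
χ = V − E + F = 53 − 159 + 106 = 0.
For a closed orientable surface χ = 2 − 2g, so g = (2 − (0))/2 = 1.

1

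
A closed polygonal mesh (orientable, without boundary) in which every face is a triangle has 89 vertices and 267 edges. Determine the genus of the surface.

1

Every face is a triangle and each edge borders two faces, so 3F = 2·267, giving F = 178.
χ = V − E + F = 89 − 267 + 178 = 0.
For a closed orientable surface χ = 2 − 2g, so g = (2 − (0))/2 = 1.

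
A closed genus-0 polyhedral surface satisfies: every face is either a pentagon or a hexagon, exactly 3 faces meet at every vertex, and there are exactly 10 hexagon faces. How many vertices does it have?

Let x be the number of pentagons; then F = 10 + x.
Edge–face incidences: 2E = 6·10 + 5·x = 60 + 5x.
Every vertex has degree 3, so 3V = 2E.
Euler: V − E + F = 2 ⇒ (2E)/3 − E + (10 + x) = 2.
Multiply by 6: 2·(2E) − 3·(2E) + 6·(10 + x) = 12, i.e. 60 + 6x − (60 + 5x) = 12.
Collecting terms: x = 12.
Then 2E = 60 + 5·12 = 120, so E = 60, V = 2E/3 = 40, F = 10 + 12 = 22.

40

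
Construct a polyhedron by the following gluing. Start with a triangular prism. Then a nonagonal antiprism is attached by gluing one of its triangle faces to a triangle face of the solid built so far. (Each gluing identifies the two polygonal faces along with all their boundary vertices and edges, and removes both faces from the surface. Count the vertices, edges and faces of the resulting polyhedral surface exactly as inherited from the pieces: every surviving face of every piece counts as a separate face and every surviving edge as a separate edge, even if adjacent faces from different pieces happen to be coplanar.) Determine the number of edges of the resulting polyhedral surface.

A triangular prism: V=6, E=9, F=5.
Attach a nonagonal antiprism (V=18, E=36, F=20) along a 3-gon: merge 3 vertices and 3 edges, delete both glued faces → V=21, E=42, F=23.
Check: V − E + F = 21 − 42 + 23 = 2.

42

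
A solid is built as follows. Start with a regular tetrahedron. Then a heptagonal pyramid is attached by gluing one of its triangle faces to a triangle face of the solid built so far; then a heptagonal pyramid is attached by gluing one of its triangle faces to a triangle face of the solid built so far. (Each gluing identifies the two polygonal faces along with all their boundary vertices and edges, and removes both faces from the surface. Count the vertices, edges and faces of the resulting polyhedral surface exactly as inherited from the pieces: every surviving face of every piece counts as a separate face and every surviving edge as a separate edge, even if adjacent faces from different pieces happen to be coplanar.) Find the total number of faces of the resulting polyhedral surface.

16

A regular tetrahedron: V=4, E=6, F=4.
Attach a heptagonal pyramid (V=8, E=14, F=8) along a 3-gon: merge 3 vertices and 3 edges, delete both glued faces → V=9, E=17, F=10.
Attach a heptagonal pyramid (V=8, E=14, F=8) along a 3-gon: merge 3 vertices and 3 edges, delete both glued faces → V=14, E=28, F=16.
Check: V − E + F = 14 − 28 + 16 = 2.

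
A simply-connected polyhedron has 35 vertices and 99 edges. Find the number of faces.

66

Here V − E + F = 2.
F = 2 − V + E = 2 − 35 + 99 = 66.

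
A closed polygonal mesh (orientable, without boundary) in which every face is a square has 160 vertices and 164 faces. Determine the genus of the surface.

3

Every face is a square, so 2E = 4·164 = 656, giving E = 328.
χ = V − E + F = 160 − 328 + 164 = -4.
For a closed orientable surface χ = 2 − 2g, so g = (2 − (-4))/2 = 3.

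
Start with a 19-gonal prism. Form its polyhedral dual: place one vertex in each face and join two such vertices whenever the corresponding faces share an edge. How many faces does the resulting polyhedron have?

38

The base solid has V = 38, E = 57, F = 21.
The dual swaps V and F and preserves E: V′ = F = 21, E′ = E = 57, F′ = V = 38.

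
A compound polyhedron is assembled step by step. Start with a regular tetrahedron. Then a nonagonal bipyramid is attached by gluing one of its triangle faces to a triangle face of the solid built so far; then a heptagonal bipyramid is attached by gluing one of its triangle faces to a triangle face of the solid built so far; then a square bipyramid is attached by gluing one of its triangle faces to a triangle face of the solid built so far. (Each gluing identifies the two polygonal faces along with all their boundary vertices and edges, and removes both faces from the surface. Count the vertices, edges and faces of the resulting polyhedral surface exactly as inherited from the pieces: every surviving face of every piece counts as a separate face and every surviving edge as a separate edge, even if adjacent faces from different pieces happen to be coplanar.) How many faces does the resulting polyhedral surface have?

38

A regular tetrahedron: V=4, E=6, F=4.
Attach a nonagonal bipyramid (V=11, E=27, F=18) along a 3-gon: merge 3 vertices and 3 edges, delete both glued faces → V=12, E=30, F=20.
Attach a heptagonal bipyramid (V=9, E=21, F=14) along a 3-gon: merge 3 vertices and 3 edges, delete both glued faces → V=18, E=48, F=32.
Attach a square bipyramid (V=6, E=12, F=8) along a 3-gon: merge 3 vertices and 3 edges, delete both glued faces → V=21, E=57, F=38.
Check: V − E + F = 21 − 57 + 38 = 2.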